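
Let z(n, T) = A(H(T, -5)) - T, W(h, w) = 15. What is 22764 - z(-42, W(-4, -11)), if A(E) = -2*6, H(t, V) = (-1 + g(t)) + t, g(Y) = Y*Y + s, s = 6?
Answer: 22791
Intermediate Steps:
g(Y) = 6 + Y² (g(Y) = Y*Y + 6 = Y² + 6 = 6 + Y²)
H(t, V) = 5 + t + t² (H(t, V) = (-1 + (6 + t²)) + t = (5 + t²) + t = 5 + t + t²)
A(E) = -12
z(n, T) = -12 - T
22764 - z(-42, W(-4, -11)) = 22764 - (-12 - 1*15) = 22764 - (-12 - 15) = 22764 - 1*(-27) = 22764 + 27 = 22791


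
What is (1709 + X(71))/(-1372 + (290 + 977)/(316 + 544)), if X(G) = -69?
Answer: -1410400/1178653 ≈ -1.1966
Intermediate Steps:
(1709 + X(71))/(-1372 + (290 + 977)/(316 + 544)) = (1709 - 69)/(-1372 + (290 + 977)/(316 + 544)) = 1640/(-1372 + 1267/860) = 1640/(-1178653/860) = 1640*(-860/1178653) = -1410400/1178653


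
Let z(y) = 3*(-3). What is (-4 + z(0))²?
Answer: 169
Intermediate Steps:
z(y) = -9
(-4 + z(0))² = (-4 - 9)² = (-13)² = 169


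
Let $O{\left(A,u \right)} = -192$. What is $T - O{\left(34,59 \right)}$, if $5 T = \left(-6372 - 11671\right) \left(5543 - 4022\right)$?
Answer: $- \frac{27442443}{5} \approx -5.4885 \cdot 10^{6}$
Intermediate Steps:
$T = - \frac{27443403}{5}$ ($T = \frac{\left(-6372 - 11671\right) \left(5543 - 4022\right)}{5} = \frac{\left(-18043\right) 1521}{5} = \frac{1}{5} \left(-27443403\right) = - \frac{27443403}{5} \approx -5.4887 \cdot 10^{6}$)
$T - O{\left(34,59 \right)} = - \frac{27443403}{5} - -192 = - \frac{27443403}{5} + 192 = - \frac{27442443}{5}$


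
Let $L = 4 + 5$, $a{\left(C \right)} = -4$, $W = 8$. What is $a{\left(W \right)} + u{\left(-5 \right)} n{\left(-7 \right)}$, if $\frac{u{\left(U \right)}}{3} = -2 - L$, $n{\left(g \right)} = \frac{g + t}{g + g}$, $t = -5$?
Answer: $- \frac{226}{7} \approx -32.286$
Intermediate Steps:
$L = 9$
$n{\left(g \right)} = \frac{-5 + g}{2 g}$ ($n{\left(g \right)} = \frac{g - 5}{g + g} = \frac{-5 + g}{2 g}$)
$u{\left(U \right)} = -33$ ($u{\left(U \right)} = 3 \left(-2 - 9\right) = 3 \left(-11\right) = -33$)
$a{\left(W \right)} + u{\left(-5 \right)} n{\left(-7 \right)} = -4 - 33 \frac{-5 - 7}{2 \left(-7\right)} = -4 - 33 \cdot \frac{1}{2} \left(- \frac{1}{7}\right) \left(-12\right) = -4 - \frac{198}{7} = - \frac{226}{7}$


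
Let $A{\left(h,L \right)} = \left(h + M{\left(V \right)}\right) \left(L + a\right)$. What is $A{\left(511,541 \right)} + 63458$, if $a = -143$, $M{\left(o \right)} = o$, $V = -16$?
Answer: $260468$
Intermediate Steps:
$A{\left(h,L \right)} = \left(-143 + L\right) \left(-16 + h\right)$ ($A{\left(h,L \right)} = \left(h - 16\right) \left(L - 143\right) = \left(-16 + h\right) \left(-143 + L\right) = \left(-143 + L\right) \left(-16 + h\right)$)
$A{\left(511,541 \right)} + 63458 = \left(2288 - 73073 - 8656 + 541 \cdot 511\right) + 63458 = \left(2288 - 73073 - 8656 + 276451\right) + 63458 = 197010 + 63458 = 260468$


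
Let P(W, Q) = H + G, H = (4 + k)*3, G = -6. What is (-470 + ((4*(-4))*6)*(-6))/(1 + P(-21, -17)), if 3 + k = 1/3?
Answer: -106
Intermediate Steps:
k = -8/3 (k = -3 + 1/3 = -3 + ⅓ = -8/3 ≈ -2.6667)
H = 4 (H = (4 - 8/3)*3 = (4/3)*3 = 4)
P(W, Q) = -2 (P(W, Q) = 4 - 6 = -2)
(-470 + ((4*(-4))*6)*(-6))/(1 + P(-21, -17)) = (-470 + ((4*(-4))*6)*(-6))/(1 - 2) = (-470 - 16*6*(-6))/(-1) = (-470 - 96*(-6))*(-1) = (-470 + 576)*(-1) = 106*(-1) = -106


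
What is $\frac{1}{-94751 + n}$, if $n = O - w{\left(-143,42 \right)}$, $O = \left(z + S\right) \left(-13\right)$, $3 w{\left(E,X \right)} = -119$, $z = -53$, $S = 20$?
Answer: $- \frac{3}{282847} \approx -1.0606 \cdot 10^{-5}$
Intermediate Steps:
$w{\left(E,X \right)} = - \frac{119}{3}$ ($w{\left(E,X \right)} = \frac{1}{3} \left(-119\right) = - \frac{119}{3}$)
$O = 429$ ($O = \left(-53 + 20\right) \left(-13\right) = \left(-33\right) \left(-13\right) = 429$)
$n = \frac{1406}{3}$ ($n = 429 - - \frac{119}{3} = 429 + \frac{119}{3} = \frac{1406}{3} \approx 468.67$)
$\frac{1}{-94751 + n} = \frac{1}{-94751 + \frac{1406}{3}} = \frac{1}{- \frac{282847}{3}} = - \frac{3}{282847}$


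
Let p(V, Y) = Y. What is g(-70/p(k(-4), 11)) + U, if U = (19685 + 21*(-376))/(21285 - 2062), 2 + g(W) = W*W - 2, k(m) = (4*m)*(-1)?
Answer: 86315237/2325983 ≈ 37.109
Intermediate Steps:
k(m) = -4*m
g(W) = -4 + W**2 (g(W) = -2 + (W*W - 2) = -2 + (W**2 - 2) = -2 + (-2 + W**2) = -4 + W**2)
U = 11789/19223 (U = (19685 - 7896)/19223 = 11789*(1/19223) = 11789/19223 ≈ 0.61328)
g(-70/p(k(-4), 11)) + U = (-4 + (-70/11)**2) + 11789/19223 = (-4 + 4900/121) + 11789/19223 = 4416/121 + 11789/19223 = 86315237/2325983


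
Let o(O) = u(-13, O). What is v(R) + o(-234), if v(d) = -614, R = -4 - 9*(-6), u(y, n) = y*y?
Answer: -445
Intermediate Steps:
u(y, n) = y²
R = 50 (R = -4 + 54 = 50)
o(O) = 169 (o(O) = (-13)² = 169)
v(R) + o(-234) = -614 + 169 = -445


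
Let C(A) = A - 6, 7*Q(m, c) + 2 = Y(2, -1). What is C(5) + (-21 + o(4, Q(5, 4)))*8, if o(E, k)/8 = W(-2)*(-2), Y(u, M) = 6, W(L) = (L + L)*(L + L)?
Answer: -2217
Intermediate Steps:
W(L) = 4*L² (W(L) = (2*L)*(2*L) = 4*L²)
Q(m, c) = 4/7 (Q(m, c) = -2/7 + (⅐)*6 = -2/7 + 6/7 = 4/7)
o(E, k) = -256 (o(E, k) = 8*((4*(-2)²)*(-2)) = 8*((4*4)*(-2)) = 8*(16*(-2)) = 8*(-32) = -256)
C(A) = -6 + A
C(5) + (-21 + o(4, Q(5, 4)))*8 = (-6 + 5) + (-21 - 256)*8 = -1 - 277*8 = -1 - 2216 = -2217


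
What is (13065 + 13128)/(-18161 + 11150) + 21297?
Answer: 49762358/2337 ≈ 21293.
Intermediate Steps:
(13065 + 13128)/(-18161 + 11150) + 21297 = 26193/(-7011) + 21297 = 26193*(-1/7011) + 21297 = -8731/2337 + 21297 = 49762358/2337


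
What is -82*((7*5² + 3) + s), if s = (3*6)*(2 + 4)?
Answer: -23452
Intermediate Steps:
s = 108 (s = 18*6 = 108)
-82*((7*5² + 3) + s) = -82*((7*5² + 3) + 108) = -82*((7*25 + 3) + 108) = -82*((175 + 3) + 108) = -82*(178 + 108) = -82*286 = -23452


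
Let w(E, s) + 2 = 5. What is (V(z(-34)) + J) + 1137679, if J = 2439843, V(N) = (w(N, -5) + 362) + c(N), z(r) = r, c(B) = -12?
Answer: 3577875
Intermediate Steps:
w(E, s) = 3 (w(E, s) = -2 + 5 = 3)
V(N) = 353 (V(N) = (3 + 362) - 12 = 365 - 12 = 353)
(V(z(-34)) + J) + 1137679 = (353 + 2439843) + 1137679 = 2440196 + 1137679 = 3577875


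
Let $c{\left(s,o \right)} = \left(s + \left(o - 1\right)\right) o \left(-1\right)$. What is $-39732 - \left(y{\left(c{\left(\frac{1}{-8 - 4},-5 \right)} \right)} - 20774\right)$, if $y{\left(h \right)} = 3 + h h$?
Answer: $- \frac{2863609}{144} \approx -19886.0$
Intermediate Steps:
$c{\left(s,o \right)} = - o \left(-1 + o + s\right)$ ($c{\left(s,o \right)} = \left(s + \left(-1 + o\right)\right) o \left(-1\right) = \left(-1 + o + s\right) o \left(-1\right) = o \left(-1 + o + s\right) \left(-1\right) = - o \left(-1 + o + s\right)$)
$y{\left(h \right)} = 3 + h^{2}$
$-39732 - \left(y{\left(c{\left(\frac{1}{-8 - 4},-5 \right)} \right)} - 20774\right) = -39732 - \left(\left(3 + \left(- 5 \left(1 - -5 - \frac{1}{-8 - 4}\right)\right)^{2}\right) - 20774\right) = -39732 - \left(\left(3 + \left(- 5 \left(1 + 5 - \frac{1}{-12}\right)\right)^{2}\right) - 20774\right) = -39732 - \left(\left(3 + \left(- 5 \left(1 + 5 - - \frac{1}{12}\right)\right)^{2}\right) - 20774\right) = -39732 - \left(\left(3 + \left(- 5 \left(1 + 5 + \frac{1}{12}\right)\right)^{2}\right) - 20774\right) = -39732 - \left(\left(3 + \left(\left(-5\right) \frac{73}{12}\right)^{2}\right) - 20774\right) = -39732 - \left(\left(3 + \left(- \frac{365}{12}\right)^{2}\right) - 20774\right) = -39732 - \left(\left(3 + \frac{133225}{144}\right) - 20774\right) = -39732 - \left(\frac{133657}{144} - 20774\right) = -39732 - - \frac{2857799}{144} = -39732 + \frac{2857799}{144} = - \frac{2863609}{144}$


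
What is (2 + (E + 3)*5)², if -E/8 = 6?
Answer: 49729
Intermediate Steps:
E = -48 (E = -8*6 = -48)
(2 + (E + 3)*5)² = (2 + (-48 + 3)*5)² = (2 - 45*5)² = (2 - 225)² = (-223)² = 49729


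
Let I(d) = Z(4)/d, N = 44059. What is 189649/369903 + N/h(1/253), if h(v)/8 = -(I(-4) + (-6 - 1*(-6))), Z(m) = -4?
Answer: -16296039085/2959224 ≈ -5506.9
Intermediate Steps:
I(d) = -4/d
h(v) = -8 (h(v) = 8*(-(-4/(-4) + (-6 - 1*(-6)))) = 8*(-(-4*(-1/4) + (-6 + 6))) = 8*(-(1 + 0)) = 8*(-1*1) = 8*(-1) = -8)
189649/369903 + N/h(1/253) = 189649/369903 + 44059/(-8) = 189649*(1/369903) + 44059*(-1/8) = 189649/369903 - 44059/8 = -16296039085/2959224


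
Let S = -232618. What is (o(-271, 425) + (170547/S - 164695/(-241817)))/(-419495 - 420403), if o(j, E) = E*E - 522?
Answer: -3376989521529643/15748363800125196 ≈ -0.21443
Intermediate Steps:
o(j, E) = -522 + E² (o(j, E) = E² - 522 = -522 + E²)
(o(-271, 425) + (170547/S - 164695/(-241817)))/(-419495 - 420403) = ((-522 + 425²) + (170547/(-232618) - 164695/(-241817)))/(-419495 - 420403) = ((-522 + 180625) + (170547*(-1/232618) - 164695*(-1/241817)))/(-839898) = (180103 + (-170547/232618 + 164695/241817))*(-1/839898) = (180103 - 2930142389/56250986906)*(-1/839898) = (10130968564588929/56250986906)*(-1/839898) = -3376989521529643/15748363800125196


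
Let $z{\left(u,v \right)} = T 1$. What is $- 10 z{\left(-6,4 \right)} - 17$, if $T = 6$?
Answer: $-77$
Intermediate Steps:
$z{\left(u,v \right)} = 6$ ($z{\left(u,v \right)} = 6 \cdot 1 = 6$)
$- 10 z{\left(-6,4 \right)} - 17 = \left(-10\right) 6 - 17 = -60 - 17 = -77$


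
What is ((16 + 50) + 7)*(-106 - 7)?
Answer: -8249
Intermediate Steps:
((16 + 50) + 7)*(-106 - 7) = (66 + 7)*(-113) = 73*(-113) = -8249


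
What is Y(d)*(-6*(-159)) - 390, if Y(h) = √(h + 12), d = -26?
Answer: -390 + 954*I*√14 ≈ -390.0 + 3569.5*I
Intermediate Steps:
Y(h) = √(12 + h)
Y(d)*(-6*(-159)) - 390 = √(12 - 26)*(-6*(-159)) - 390 = √(-14)*954 - 390 = (I*√14)*954 - 390 = 954*I*√14 - 390 = -390 + 954*I*√14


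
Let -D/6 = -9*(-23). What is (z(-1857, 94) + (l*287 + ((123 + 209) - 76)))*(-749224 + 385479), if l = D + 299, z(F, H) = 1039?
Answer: 97973260770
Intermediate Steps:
D = -1242 (D = -(-54)*(-23) = -6*207 = -1242)
l = -943 (l = -1242 + 299 = -943)
(z(-1857, 94) + (l*287 + ((123 + 209) - 76)))*(-749224 + 385479) = (1039 + (-943*287 + ((123 + 209) - 76)))*(-749224 + 385479) = (1039 + (-270641 + (332 - 76)))*(-363745) = (1039 + (-270641 + 256))*(-363745) = (1039 - 270385)*(-363745) = -269346*(-363745) = 97973260770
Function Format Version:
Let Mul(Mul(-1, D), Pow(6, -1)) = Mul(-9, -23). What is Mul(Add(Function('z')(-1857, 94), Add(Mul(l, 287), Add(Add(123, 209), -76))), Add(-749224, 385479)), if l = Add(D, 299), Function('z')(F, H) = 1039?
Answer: 97973260770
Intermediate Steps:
D = -1242 (D = Mul(-6, Mul(-9, -23)) = Mul(-6, 207) = -1242)
l = -943 (l = Add(-1242, 299) = -943)
Mul(Add(Function('z')(-1857, 94), Add(Mul(l, 287), Add(Add(123, 209), -76))), Add(-749224, 385479)) = Mul(Add(1039, Add(Mul(-943, 287), Add(Add(123, 209), -76))), Add(-749224, 385479)) = Mul(Add(1039, Add(-270641, Add(332, -76))), -363745) = Mul(Add(1039, Add(-270641, 256)), -363745) = Mul(Add(1039, -270385), -363745) = Mul(-269346, -363745) = 97973260770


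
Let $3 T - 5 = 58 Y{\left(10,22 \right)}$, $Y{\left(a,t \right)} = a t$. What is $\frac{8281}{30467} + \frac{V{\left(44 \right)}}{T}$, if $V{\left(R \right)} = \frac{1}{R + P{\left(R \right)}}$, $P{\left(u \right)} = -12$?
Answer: $\frac{1127571427}{4148386720} \approx 0.27181$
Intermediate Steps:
$T = 4255$ ($T = \frac{5}{3} + \frac{58 \cdot 10 \cdot 22}{3} = \frac{5}{3} + \frac{58 \cdot 220}{3} = \frac{5}{3} + \frac{1}{3} \cdot 12760 = \frac{5}{3} + \frac{12760}{3} = 4255$)
$V{\left(R \right)} = \frac{1}{-12 + R}$ ($V{\left(R \right)} = \frac{1}{R - 12} = \frac{1}{-12 + R}$)
$\frac{8281}{30467} + \frac{V{\left(44 \right)}}{T} = \frac{8281}{30467} + \frac{1}{\left(-12 + 44\right) 4255} = 8281 \cdot \frac{1}{30467} + \frac{1}{32} \cdot \frac{1}{4255} = \frac{8281}{30467} + \frac{1}{32} \cdot \frac{1}{4255} = \frac{8281}{30467} + \frac{1}{136160} = \frac{1127571427}{4148386720}$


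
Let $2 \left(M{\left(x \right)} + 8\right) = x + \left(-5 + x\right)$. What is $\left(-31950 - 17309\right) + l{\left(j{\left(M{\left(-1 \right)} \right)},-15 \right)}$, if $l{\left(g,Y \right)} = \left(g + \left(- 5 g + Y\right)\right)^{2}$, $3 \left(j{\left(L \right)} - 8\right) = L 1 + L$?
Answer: $- \frac{440930}{9} \approx -48992.0$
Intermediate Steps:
$M{\left(x \right)} = - \frac{21}{2} + x$ ($M{\left(x \right)} = -8 + \frac{x + \left(-5 + x\right)}{2} = -8 + \frac{-5 + 2 x}{2} = -8 + \left(- \frac{5}{2} + x\right) = - \frac{21}{2} + x$)
$j{\left(L \right)} = 8 + \frac{2 L}{3}$ ($j{\left(L \right)} = 8 + \frac{L 1 + L}{3} = 8 + \frac{L + L}{3} = 8 + \frac{2 L}{3}$)
$l{\left(g,Y \right)} = \left(Y - 4 g\right)^{2}$ ($l{\left(g,Y \right)} = \left(g + \left(Y - 5 g\right)\right)^{2} = \left(Y - 4 g\right)^{2}$)
$\left(-31950 - 17309\right) + l{\left(j{\left(M{\left(-1 \right)} \right)},-15 \right)} = \left(-31950 - 17309\right) + \left(-15 - 4 \left(8 + \frac{2 \left(- \frac{21}{2} - 1\right)}{3}\right)\right)^{2} = -49259 + \left(-15 - 4 \left(8 + \frac{2}{3} \left(- \frac{23}{2}\right)\right)\right)^{2} = -49259 + \left(-15 - 4 \left(8 - \frac{23}{3}\right)\right)^{2} = -49259 + \left(-15 - \frac{4}{3}\right)^{2} = -49259 + \left(- \frac{49}{3}\right)^{2} = -49259 + \frac{2401}{9} = - \frac{440930}{9}$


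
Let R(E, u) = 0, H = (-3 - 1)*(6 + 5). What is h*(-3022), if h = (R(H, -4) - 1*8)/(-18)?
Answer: -12088/9 ≈ -1343.1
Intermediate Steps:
H = -44 (H = -4*11 = -44)
h = 4/9 (h = (0 - 1*8)/(-18) = (0 - 8)*(-1/18) = -8*(-1/18) = 4/9 ≈ 0.44444)
h*(-3022) = (4/9)*(-3022) = -12088/9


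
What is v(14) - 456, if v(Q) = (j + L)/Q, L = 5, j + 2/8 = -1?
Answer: -25521/56 ≈ -455.73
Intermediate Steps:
j = -5/4 (j = -¼ - 1 = -5/4 ≈ -1.2500)
v(Q) = 15/(4*Q) (v(Q) = (-5/4 + 5)/Q = 15/(4*Q))
v(14) - 456 = (15/4)/14 - 456 = (15/4)*(1/14) - 456 = 15/56 - 456 = -25521/56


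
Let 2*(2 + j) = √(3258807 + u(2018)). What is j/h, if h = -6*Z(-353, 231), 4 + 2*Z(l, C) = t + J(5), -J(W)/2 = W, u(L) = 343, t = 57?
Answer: 2/129 - 5*√130366/258 ≈ -6.9818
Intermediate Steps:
J(W) = -2*W
Z(l, C) = 43/2 (Z(l, C) = -2 + (57 - 2*5)/2 = -2 + (57 - 10)/2 = -2 + (½)*47 = -2 + 47/2 = 43/2)
h = -129 (h = -6*43/2 = -129)
j = -2 + 5*√130366/2 (j = -2 + √(3258807 + 343)/2 = -2 + √3259150/2 = -2 + (5*√130366)/2 = -2 + 5*√130366/2 ≈ 900.66)
j/h = (-2 + 5*√130366/2)/(-129) = (-2 + 5*√130366/2)*(-1/129) = 2/129 - 5*√130366/258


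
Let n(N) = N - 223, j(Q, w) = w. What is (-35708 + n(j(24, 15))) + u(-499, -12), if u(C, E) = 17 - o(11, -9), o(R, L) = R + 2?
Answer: -35912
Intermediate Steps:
o(R, L) = 2 + R
u(C, E) = 4 (u(C, E) = 17 - (2 + 11) = 17 - 1*13 = 17 - 13 = 4)
n(N) = -223 + N
(-35708 + n(j(24, 15))) + u(-499, -12) = (-35708 + (-223 + 15)) + 4 = (-35708 - 208) + 4 = -35916 + 4 = -35912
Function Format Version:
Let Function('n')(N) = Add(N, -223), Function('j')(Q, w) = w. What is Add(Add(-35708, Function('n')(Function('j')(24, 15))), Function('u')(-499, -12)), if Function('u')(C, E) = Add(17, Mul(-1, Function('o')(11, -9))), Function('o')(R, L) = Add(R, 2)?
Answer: -35912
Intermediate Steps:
Function('o')(R, L) = Add(2, R)
Function('u')(C, E) = 4 (Function('u')(C, E) = Add(17, Mul(-1, Add(2, 11))) = Add(17, Mul(-1, 13)) = Add(17, -13) = 4)
Function('n')(N) = Add(-223, N)
Add(Add(-35708, Function('n')(Function('j')(24, 15))), Function('u')(-499, -12)) = Add(Add(-35708, Add(-223, 15)), 4) = Add(Add(-35708, -208), 4) = Add(-35916, 4) = -35912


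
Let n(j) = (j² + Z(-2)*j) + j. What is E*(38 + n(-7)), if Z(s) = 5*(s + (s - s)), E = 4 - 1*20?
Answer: -2400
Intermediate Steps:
E = -16 (E = 4 - 20 = -16)
Z(s) = 5*s (Z(s) = 5*(s + 0) = 5*s)
n(j) = j² - 9*j (n(j) = (j² + (5*(-2))*j) + j = (j² - 10*j) + j = j² - 9*j)
E*(38 + n(-7)) = -16*(38 - 7*(-9 - 7)) = -16*(38 - 7*(-16)) = -16*(38 + 112) = -16*150 = -2400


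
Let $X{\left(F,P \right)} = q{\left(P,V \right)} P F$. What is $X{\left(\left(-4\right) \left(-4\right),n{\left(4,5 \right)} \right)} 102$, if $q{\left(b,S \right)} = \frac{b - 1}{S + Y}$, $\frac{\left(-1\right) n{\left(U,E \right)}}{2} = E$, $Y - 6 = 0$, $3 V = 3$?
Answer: $\frac{179520}{7} \approx 25646.0$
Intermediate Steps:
$V = 1$ ($V = \frac{1}{3} \cdot 3 = 1$)
$Y = 6$ ($Y = 6 + 0 = 6$)
$n{\left(U,E \right)} = - 2 E$
$q{\left(b,S \right)} = \frac{-1 + b}{6 + S}$ ($q{\left(b,S \right)} = \frac{b - 1}{S + 6} = \frac{-1 + b}{6 + S}$)
$X{\left(F,P \right)} = F P \left(- \frac{1}{7} + \frac{P}{7}\right)$ ($X{\left(F,P \right)} = \frac{-1 + P}{6 + 1} P F = \frac{-1 + P}{7} P F = \left(- \frac{1}{7} + \frac{P}{7}\right) P F = P \left(- \frac{1}{7} + \frac{P}{7}\right) F = F P \left(- \frac{1}{7} + \frac{P}{7}\right)$)
$X{\left(\left(-4\right) \left(-4\right),n{\left(4,5 \right)} \right)} 102 = \frac{\left(-4\right) \left(-4\right) \left(\left(-2\right) 5\right) \left(-1 - 10\right)}{7} \cdot 102 = \frac{1}{7} \cdot 16 \left(-10\right) \left(-1 - 10\right) 102 = \frac{1}{7} \cdot 16 \left(-10\right) \left(-11\right) 102 = \frac{1760}{7} \cdot 102 = \frac{179520}{7}$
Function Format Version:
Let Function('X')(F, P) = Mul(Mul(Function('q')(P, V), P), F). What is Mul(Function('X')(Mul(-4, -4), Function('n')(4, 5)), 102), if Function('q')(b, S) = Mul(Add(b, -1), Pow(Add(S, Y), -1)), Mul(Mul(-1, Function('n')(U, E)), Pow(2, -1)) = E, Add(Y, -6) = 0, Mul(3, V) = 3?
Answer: Rational(179520, 7) ≈ 25646.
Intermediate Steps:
V = 1 (V = Mul(Rational(1, 3), 3) = 1)
Y = 6 (Y = Add(6, 0) = 6)
Function('n')(U, E) = Mul(-2, E)
Function('q')(b, S) = Mul(Pow(Add(6, S), -1), Add(-1, b)) (Function('q')(b, S) = Mul(Add(b, -1), Pow(Add(S, 6), -1)) = Mul(Add(-1, b), Pow(Add(6, S), -1)) = Mul(Pow(Add(6, S), -1), Add(-1, b)))
Function('X')(F, P) = Mul(F, P, Add(Rational(-1, 7), Mul(Rational(1, 7), P))) (Function('X')(F, P) = Mul(Mul(Mul(Pow(Add(6, 1), -1), Add(-1, P)), P), F) = Mul(Mul(Mul(Pow(7, -1), Add(-1, P)), P), F) = Mul(Mul(Mul(Rational(1, 7), Add(-1, P)), P), F) = Mul(Mul(Add(Rational(-1, 7), Mul(Rational(1, 7), P)), P), F) = Mul(Mul(P, Add(Rational(-1, 7), Mul(Rational(1, 7), P))), F) = Mul(F, P, Add(Rational(-1, 7), Mul(Rational(1, 7), P))))
Mul(Function('X')(Mul(-4, -4), Function('n')(4, 5)), 102) = Mul(Mul(Rational(1, 7), Mul(-4, -4), Mul(-2, 5), Add(-1, Mul(-2, 5))), 102) = Mul(Mul(Rational(1, 7), 16, -10, Add(-1, -10)), 102) = Mul(Mul(Rational(1, 7), 16, -10, -11), 102) = Mul(Rational(1760, 7), 102) = Rational(179520, 7)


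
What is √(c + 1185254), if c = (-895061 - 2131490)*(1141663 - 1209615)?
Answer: √205661378806 ≈ 4.5350e+5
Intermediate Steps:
c = 205660193552 (c = -3026551*(-67952) = 205660193552)
√(c + 1185254) = √(205660193552 + 1185254) = √205661378806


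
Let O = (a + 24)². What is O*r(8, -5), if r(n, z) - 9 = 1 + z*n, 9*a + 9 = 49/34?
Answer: -251127845/15606 ≈ -16092.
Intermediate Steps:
a = -257/306 (a = -1 + (49/34)/9 = -1 + (49*(1/34))/9 = -1 + (⅑)*(49/34) = -1 + 49/306 = -257/306 ≈ -0.83987)
r(n, z) = 10 + n*z (r(n, z) = 9 + (1 + z*n) = 9 + (1 + n*z) = 10 + n*z)
O = 50225569/93636 (O = (-257/306 + 24)² = (7087/306)² = 50225569/93636 ≈ 536.39)
O*r(8, -5) = 50225569*(10 + 8*(-5))/93636 = 50225569*(10 - 40)/93636 = (50225569/93636)*(-30) = -251127845/15606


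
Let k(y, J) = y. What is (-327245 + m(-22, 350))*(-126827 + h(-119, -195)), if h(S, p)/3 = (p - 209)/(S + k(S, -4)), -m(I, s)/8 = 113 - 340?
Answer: 4911311660203/119 ≈ 4.1272e+10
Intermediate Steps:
m(I, s) = 1816 (m(I, s) = -8*(113 - 340) = -8*(-227) = 1816)
h(S, p) = 3*(-209 + p)/(2*S) (h(S, p) = 3*((p - 209)/(S + S)) = 3*((-209 + p)/((2*S))) = 3*((-209 + p)*(1/(2*S))) = 3*((-209 + p)/(2*S)) = 3*(-209 + p)/(2*S))
(-327245 + m(-22, 350))*(-126827 + h(-119, -195)) = (-327245 + 1816)*(-126827 + (3/2)*(-209 - 195)/(-119)) = -325429*(-126827 + (3/2)*(-1/119)*(-404)) = -325429*(-126827 + 606/119) = -325429*(-15091807/119) = 4911311660203/119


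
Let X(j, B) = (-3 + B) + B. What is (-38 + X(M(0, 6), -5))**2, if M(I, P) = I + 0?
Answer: 2601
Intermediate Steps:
M(I, P) = I
X(j, B) = -3 + 2*B
(-38 + X(M(0, 6), -5))**2 = (-38 + (-3 + 2*(-5)))**2 = (-38 + (-3 - 10))**2 = (-38 - 13)**2 = (-51)**2 = 2601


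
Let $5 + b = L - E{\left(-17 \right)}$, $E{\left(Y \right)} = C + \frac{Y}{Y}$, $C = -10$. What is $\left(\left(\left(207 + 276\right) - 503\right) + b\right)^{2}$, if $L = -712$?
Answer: $529984$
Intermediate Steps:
$E{\left(Y \right)} = -9$ ($E{\left(Y \right)} = -10 + \frac{Y}{Y} = -10 + 1 = -9$)
$b = -708$ ($b = -5 - 703 = -708$)
$\left(\left(\left(207 + 276\right) - 503\right) + b\right)^{2} = \left(\left(\left(207 + 276\right) - 503\right) - 708\right)^{2} = \left(\left(483 - 503\right) - 708\right)^{2} = \left(-20 - 708\right)^{2} = \left(-728\right)^{2} = 529984$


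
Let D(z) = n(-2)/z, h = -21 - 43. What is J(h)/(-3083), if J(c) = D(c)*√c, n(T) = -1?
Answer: -I/24664 ≈ -4.0545e-5*I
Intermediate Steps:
h = -64
D(z) = -1/z
J(c) = -1/√c (J(c) = (-1/c)*√c = -1/√c)
J(h)/(-3083) = -1/√(-64)/(-3083) = -(-1)*I/8*(-1/3083) = (I/8)*(-1/3083) = -I/24664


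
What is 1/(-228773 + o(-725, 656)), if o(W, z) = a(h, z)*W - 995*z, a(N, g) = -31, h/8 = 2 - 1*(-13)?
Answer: -1/859018 ≈ -1.1641e-6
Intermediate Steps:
h = 120 (h = 8*(2 - 1*(-13)) = 8*(2 + 13) = 8*15 = 120)
o(W, z) = -995*z - 31*W (o(W, z) = -31*W - 995*z = -995*z - 31*W)
1/(-228773 + o(-725, 656)) = 1/(-228773 + (-995*656 - 31*(-725))) = 1/(-228773 + (-652720 + 22475)) = 1/(-228773 - 630245) = 1/(-859018) = -1/859018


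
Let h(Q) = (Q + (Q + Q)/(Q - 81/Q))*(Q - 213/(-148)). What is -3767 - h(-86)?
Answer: -1176616901/108262 ≈ -10868.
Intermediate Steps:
h(Q) = (213/148 + Q)*(Q + 2*Q/(Q - 81/Q)) (h(Q) = (Q + (2*Q)/(Q - 81/Q))*(Q - 213*(-1/148)) = (Q + 2*Q/(Q - 81/Q))*(Q + 213/148) = (Q + 2*Q/(Q - 81/Q))*(213/148 + Q) = (213/148 + Q)*(Q + 2*Q/(Q - 81/Q)))
-3767 - h(-86) = -3767 - (-86)*(-17253 - 11562*(-86) + 148*(-86)³ + 509*(-86)²)/(148*(-81 + (-86)²)) = -3767 - (-86)*(-17253 + 994332 + 148*(-636056) + 509*7396)/(148*(-81 + 7396)) = -3767 - (-86)*(-17253 + 994332 - 94136288 + 3764564)/(148*7315) = -3767 - (-86)*(-89394645)/(148*7315) = -3767 - 1*768793947/108262 = -3767 - 768793947/108262 = -1176616901/108262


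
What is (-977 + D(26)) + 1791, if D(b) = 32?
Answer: 846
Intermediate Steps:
(-977 + D(26)) + 1791 = (-977 + 32) + 1791 = -945 + 1791 = 846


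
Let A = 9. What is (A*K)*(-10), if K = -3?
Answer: 270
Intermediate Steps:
(A*K)*(-10) = (9*(-3))*(-10) = -27*(-10) = 270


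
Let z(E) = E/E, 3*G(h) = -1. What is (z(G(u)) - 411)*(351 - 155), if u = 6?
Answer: -80360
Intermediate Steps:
G(h) = -⅓ (G(h) = (⅓)*(-1) = -⅓)
z(E) = 1
(z(G(u)) - 411)*(351 - 155) = (1 - 411)*(351 - 155) = -410*196 = -80360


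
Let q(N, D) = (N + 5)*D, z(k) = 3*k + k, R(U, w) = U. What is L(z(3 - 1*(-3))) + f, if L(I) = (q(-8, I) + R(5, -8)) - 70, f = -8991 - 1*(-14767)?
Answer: 5639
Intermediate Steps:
z(k) = 4*k
f = 5776 (f = -8991 + 14767 = 5776)
q(N, D) = D*(5 + N) (q(N, D) = (5 + N)*D = D*(5 + N))
L(I) = -65 - 3*I (L(I) = (I*(5 - 8) + 5) - 70 = (I*(-3) + 5) - 70 = (-3*I + 5) - 70 = (5 - 3*I) - 70 = -65 - 3*I)
L(z(3 - 1*(-3))) + f = (-65 - 12*(3 - 1*(-3))) + 5776 = (-65 - 12*(3 + 3)) + 5776 = (-65 - 12*6) + 5776 = (-65 - 3*24) + 5776 = (-65 - 72) + 5776 = -137 + 5776 = 5639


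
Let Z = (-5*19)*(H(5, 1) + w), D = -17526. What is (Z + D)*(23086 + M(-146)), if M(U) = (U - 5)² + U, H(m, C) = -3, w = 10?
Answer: -832074531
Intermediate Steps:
M(U) = U + (-5 + U)² (M(U) = (-5 + U)² + U = U + (-5 + U)²)
Z = -665 (Z = (-5*19)*(-3 + 10) = -95*7 = -665)
(Z + D)*(23086 + M(-146)) = (-665 - 17526)*(23086 + (-146 + (-5 - 146)²)) = -18191*(23086 + (-146 + (-151)²)) = -18191*(23086 + (-146 + 22801)) = -18191*(23086 + 22655) = -18191*45741 = -832074531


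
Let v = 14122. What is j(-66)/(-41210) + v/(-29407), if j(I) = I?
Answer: -290013379/605931235 ≈ -0.47862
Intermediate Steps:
j(-66)/(-41210) + v/(-29407) = -66/(-41210) + 14122/(-29407) = -66*(-1/41210) + 14122*(-1/29407) = 33/20605 - 14122/29407 = -290013379/605931235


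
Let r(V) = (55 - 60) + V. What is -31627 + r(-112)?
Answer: -31744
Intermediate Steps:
r(V) = -5 + V
-31627 + r(-112) = -31627 + (-5 - 112) = -31627 - 117 = -31744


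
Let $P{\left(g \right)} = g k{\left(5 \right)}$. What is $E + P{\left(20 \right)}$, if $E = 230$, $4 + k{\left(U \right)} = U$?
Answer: $250$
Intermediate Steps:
$k{\left(U \right)} = -4 + U$
$P{\left(g \right)} = g$ ($P{\left(g \right)} = g \left(-4 + 5\right) = g 1 = g$)
$E + P{\left(20 \right)} = 230 + 20 = 250$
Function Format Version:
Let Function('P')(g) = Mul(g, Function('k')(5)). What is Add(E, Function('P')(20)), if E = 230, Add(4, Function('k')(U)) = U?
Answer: 250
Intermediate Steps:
Function('k')(U) = Add(-4, U)
Function('P')(g) = g (Function('P')(g) = Mul(g, Add(-4, 5)) = Mul(g, 1) = g)
Add(E, Function('P')(20)) = Add(230, 20) = 250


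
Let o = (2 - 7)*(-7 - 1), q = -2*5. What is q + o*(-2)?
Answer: -90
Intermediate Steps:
q = -10
o = 40 (o = -5*(-8) = 40)
q + o*(-2) = -10 + 40*(-2) = -10 - 80 = -90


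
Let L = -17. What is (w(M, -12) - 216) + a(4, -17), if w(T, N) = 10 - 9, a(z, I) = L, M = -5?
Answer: -232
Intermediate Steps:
a(z, I) = -17
w(T, N) = 1
(w(M, -12) - 216) + a(4, -17) = (1 - 216) - 17 = -215 - 17 = -232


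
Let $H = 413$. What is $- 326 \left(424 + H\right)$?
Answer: $-272862$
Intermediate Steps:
$- 326 \left(424 + H\right) = - 326 \left(424 + 413\right) = \left(-326\right) 837 = -272862$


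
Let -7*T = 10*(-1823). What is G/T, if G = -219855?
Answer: -307797/3646 ≈ -84.420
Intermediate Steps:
T = 18230/7 (T = -10*(-1823)/7 = -⅐*(-18230) = 18230/7 ≈ 2604.3)
G/T = -219855/18230/7 = -219855*7/18230 = -307797/3646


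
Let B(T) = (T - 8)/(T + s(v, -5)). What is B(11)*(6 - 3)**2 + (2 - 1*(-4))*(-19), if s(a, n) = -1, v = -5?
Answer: -1113/10 ≈ -111.30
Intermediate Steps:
B(T) = (-8 + T)/(-1 + T) (B(T) = (T - 8)/(T - 1) = (-8 + T)/(-1 + T))
B(11)*(6 - 3)**2 + (2 - 1*(-4))*(-19) = ((-8 + 11)/(-1 + 11))*(6 - 3)**2 + (2 - 1*(-4))*(-19) = (3/10)*3**2 + (2 + 4)*(-19) = ((1/10)*3)*9 + 6*(-19) = (3/10)*9 - 114 = 27/10 - 114 = -1113/10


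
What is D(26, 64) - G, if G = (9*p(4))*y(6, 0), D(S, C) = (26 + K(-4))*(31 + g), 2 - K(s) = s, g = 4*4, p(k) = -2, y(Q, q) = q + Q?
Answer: 1612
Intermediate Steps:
y(Q, q) = Q + q
g = 16
K(s) = 2 - s
D(S, C) = 1504 (D(S, C) = (26 + (2 - 1*(-4)))*(31 + 16) = (26 + (2 + 4))*47 = (26 + 6)*47 = 32*47 = 1504)
G = -108 (G = (9*(-2))*(6 + 0) = -18*6 = -108)
D(26, 64) - G = 1504 - 1*(-108) = 1504 + 108 = 1612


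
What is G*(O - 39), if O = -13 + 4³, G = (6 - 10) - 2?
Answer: -72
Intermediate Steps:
G = -6 (G = -4 - 2 = -6)
O = 51 (O = -13 + 64 = 51)
G*(O - 39) = -6*(51 - 39) = -6*12 = -72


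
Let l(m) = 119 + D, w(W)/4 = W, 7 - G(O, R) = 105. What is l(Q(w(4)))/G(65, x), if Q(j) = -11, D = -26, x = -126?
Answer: -93/98 ≈ -0.94898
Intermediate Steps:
G(O, R) = -98 (G(O, R) = 7 - 1*105 = 7 - 105 = -98)
w(W) = 4*W
l(m) = 93 (l(m) = 119 - 26 = 93)
l(Q(w(4)))/G(65, x) = 93/(-98) = 93*(-1/98) = -93/98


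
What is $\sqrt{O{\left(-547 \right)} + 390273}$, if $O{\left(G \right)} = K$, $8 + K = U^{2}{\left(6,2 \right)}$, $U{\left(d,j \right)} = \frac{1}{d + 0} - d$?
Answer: $\frac{\sqrt{14050765}}{6} \approx 624.74$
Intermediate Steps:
$U{\left(d,j \right)} = \frac{1}{d} - d$
$K = \frac{937}{36}$ ($K = -8 + \left(\frac{1}{6} - 6\right)^{2} = -8 + \left(- \frac{35}{6}\right)^{2} = -8 + \frac{1225}{36} = \frac{937}{36} \approx 26.028$)
$O{\left(G \right)} = \frac{937}{36}$
$\sqrt{O{\left(-547 \right)} + 390273} = \sqrt{\frac{937}{36} + 390273} = \sqrt{\frac{14050765}{36}} = \frac{\sqrt{14050765}}{6}$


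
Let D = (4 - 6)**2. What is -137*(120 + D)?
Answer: -16988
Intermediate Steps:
D = 4 (D = (-2)**2 = 4)
-137*(120 + D) = -137*(120 + 4) = -137*124 = -16988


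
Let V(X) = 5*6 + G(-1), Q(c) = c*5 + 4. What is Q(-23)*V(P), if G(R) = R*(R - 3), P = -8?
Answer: -3774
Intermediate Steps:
Q(c) = 4 + 5*c (Q(c) = 5*c + 4 = 4 + 5*c)
G(R) = R*(-3 + R)
V(X) = 34 (V(X) = 5*6 - (-3 - 1) = 30 - 1*(-4) = 30 + 4 = 34)
Q(-23)*V(P) = (4 + 5*(-23))*34 = (4 - 115)*34 = -111*34 = -3774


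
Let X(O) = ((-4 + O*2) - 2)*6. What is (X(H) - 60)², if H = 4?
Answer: 2304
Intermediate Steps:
X(O) = -36 + 12*O (X(O) = ((-4 + 2*O) - 2)*6 = (-6 + 2*O)*6 = -36 + 12*O)
(X(H) - 60)² = ((-36 + 12*4) - 60)² = ((-36 + 48) - 60)² = (12 - 60)² = (-48)² = 2304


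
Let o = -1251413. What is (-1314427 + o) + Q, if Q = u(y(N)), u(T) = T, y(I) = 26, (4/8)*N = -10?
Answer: -2565814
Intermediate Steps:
N = -20 (N = 2*(-10) = -20)
Q = 26
(-1314427 + o) + Q = (-1314427 - 1251413) + 26 = -2565840 + 26 = -2565814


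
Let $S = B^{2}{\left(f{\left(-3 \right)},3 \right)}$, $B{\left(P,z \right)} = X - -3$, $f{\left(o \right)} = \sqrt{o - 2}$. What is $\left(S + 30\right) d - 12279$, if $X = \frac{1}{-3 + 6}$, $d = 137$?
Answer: $- \frac{59821}{9} \approx -6646.8$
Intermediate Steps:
$X = \frac{1}{3} \approx 0.33333$
$f{\left(o \right)} = \sqrt{-2 + o}$
$B{\left(P,z \right)} = \frac{10}{3}$ ($B{\left(P,z \right)} = \frac{1}{3} - -3 = \frac{1}{3} + 3 = \frac{10}{3}$)
$S = \frac{100}{9}$ ($S = \left(\frac{10}{3}\right)^{2} = \frac{100}{9} \approx 11.111$)
$\left(S + 30\right) d - 12279 = \left(\frac{100}{9} + 30\right) 137 - 12279 = \frac{370}{9} \cdot 137 - 12279 = \frac{50690}{9} - 12279 = - \frac{59821}{9}$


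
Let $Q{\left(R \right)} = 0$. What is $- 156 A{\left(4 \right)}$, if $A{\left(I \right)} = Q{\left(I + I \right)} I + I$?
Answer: $-624$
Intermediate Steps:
$A{\left(I \right)} = I$ ($A{\left(I \right)} = 0 I + I = 0 + I = I$)
$- 156 A{\left(4 \right)} = \left(-156\right) 4 = -624$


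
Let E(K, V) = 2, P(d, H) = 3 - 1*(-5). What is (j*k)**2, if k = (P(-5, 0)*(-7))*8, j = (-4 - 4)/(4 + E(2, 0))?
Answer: 3211264/9 ≈ 3.5681e+5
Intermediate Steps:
P(d, H) = 8 (P(d, H) = 3 + 5 = 8)
j = -4/3 (j = (-4 - 4)/(4 + 2) = -8/6 = -8*1/6 = -4/3 ≈ -1.3333)
k = -448 (k = (8*(-7))*8 = -56*8 = -448)
(j*k)**2 = (-4/3*(-448))**2 = (1792/3)**2 = 3211264/9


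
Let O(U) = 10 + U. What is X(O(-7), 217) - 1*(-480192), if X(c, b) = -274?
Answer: 479918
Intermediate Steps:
X(O(-7), 217) - 1*(-480192) = -274 - 1*(-480192) = -274 + 480192 = 479918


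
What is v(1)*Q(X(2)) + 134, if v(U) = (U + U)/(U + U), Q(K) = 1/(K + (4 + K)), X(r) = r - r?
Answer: 537/4 ≈ 134.25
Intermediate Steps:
X(r) = 0
Q(K) = 1/(4 + 2*K)
v(U) = 1 (v(U) = (2*U)/((2*U)) = (2*U)*(1/(2*U)) = 1)
v(1)*Q(X(2)) + 134 = 1*(1/(2*(2 + 0))) + 134 = 1*((1/2)/2) + 134 = 1*((1/2)*(1/2)) + 134 = 1*(1/4) + 134 = 1/4 + 134 = 537/4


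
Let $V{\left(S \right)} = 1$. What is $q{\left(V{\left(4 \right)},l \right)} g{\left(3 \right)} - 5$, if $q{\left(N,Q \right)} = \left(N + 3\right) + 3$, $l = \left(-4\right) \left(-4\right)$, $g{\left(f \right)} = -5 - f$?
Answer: $-61$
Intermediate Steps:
$l = 16$
$q{\left(N,Q \right)} = 6 + N$ ($q{\left(N,Q \right)} = \left(3 + N\right) + 3 = 6 + N$)
$q{\left(V{\left(4 \right)},l \right)} g{\left(3 \right)} - 5 = \left(6 + 1\right) \left(-5 - 3\right) - 5 = 7 \left(-5 - 3\right) - 5 = 7 \left(-8\right) - 5 = -56 - 5 = -61$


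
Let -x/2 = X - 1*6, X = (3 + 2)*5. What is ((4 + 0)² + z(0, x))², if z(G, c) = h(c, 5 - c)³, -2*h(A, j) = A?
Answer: 47265625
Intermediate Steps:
h(A, j) = -A/2
X = 25 (X = 5*5 = 25)
x = -38 (x = -2*(25 - 1*6) = -2*(25 - 6) = -2*19 = -38)
z(G, c) = -c³/8 (z(G, c) = (-c/2)³ = -c³/8)
((4 + 0)² + z(0, x))² = ((4 + 0)² - ⅛*(-38)³)² = (4² - ⅛*(-54872))² = (16 + 6859)² = 6875² = 47265625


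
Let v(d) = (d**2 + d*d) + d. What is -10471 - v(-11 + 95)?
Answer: -24667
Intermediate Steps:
v(d) = d + 2*d**2 (v(d) = (d**2 + d**2) + d = 2*d**2 + d = d + 2*d**2)
-10471 - v(-11 + 95) = -10471 - (-11 + 95)*(1 + 2*(-11 + 95)) = -10471 - 84*(1 + 2*84) = -10471 - 84*(1 + 168) = -10471 - 84*169 = -10471 - 1*14196 = -10471 - 14196 = -24667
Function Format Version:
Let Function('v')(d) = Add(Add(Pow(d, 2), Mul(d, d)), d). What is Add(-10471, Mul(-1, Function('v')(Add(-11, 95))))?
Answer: -24667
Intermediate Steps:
Function('v')(d) = Add(d, Mul(2, Pow(d, 2))) (Function('v')(d) = Add(Add(Pow(d, 2), Pow(d, 2)), d) = Add(Mul(2, Pow(d, 2)), d) = Add(d, Mul(2, Pow(d, 2))))
Add(-10471, Mul(-1, Function('v')(Add(-11, 95)))) = Add(-10471, Mul(-1, Mul(Add(-11, 95), Add(1, Mul(2, Add(-11, 95)))))) = Add(-10471, Mul(-1, Mul(84, Add(1, Mul(2, 84))))) = Add(-10471, Mul(-1, Mul(84, Add(1, 168)))) = Add(-10471, Mul(-1, Mul(84, 169))) = Add(-10471, Mul(-1, 14196)) = Add(-10471, -14196) = -24667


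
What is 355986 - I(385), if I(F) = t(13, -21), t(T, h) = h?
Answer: 356007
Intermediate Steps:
I(F) = -21
355986 - I(385) = 355986 - 1*(-21) = 355986 + 21 = 356007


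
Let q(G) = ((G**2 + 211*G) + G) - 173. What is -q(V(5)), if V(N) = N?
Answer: -912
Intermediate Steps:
q(G) = -173 + G**2 + 212*G (q(G) = (G**2 + 212*G) - 173 = -173 + G**2 + 212*G)
-q(V(5)) = -(-173 + 5**2 + 212*5) = -(-173 + 25 + 1060) = -1*912 = -912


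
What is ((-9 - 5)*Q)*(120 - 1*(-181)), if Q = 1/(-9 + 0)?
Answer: 4214/9 ≈ 468.22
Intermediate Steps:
Q = -⅑ (Q = 1/(-9) = -⅑ ≈ -0.11111)
((-9 - 5)*Q)*(120 - 1*(-181)) = ((-9 - 5)*(-⅑))*(120 - 1*(-181)) = (-14*(-⅑))*(120 + 181) = (14/9)*301 = 4214/9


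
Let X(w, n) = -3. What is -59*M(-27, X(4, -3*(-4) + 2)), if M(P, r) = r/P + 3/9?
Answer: -236/9 ≈ -26.222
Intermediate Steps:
M(P, r) = ⅓ + r/P (M(P, r) = r/P + 3*(⅑) = r/P + ⅓ = ⅓ + r/P)
-59*M(-27, X(4, -3*(-4) + 2)) = -59*(-3 + (⅓)*(-27))/(-27) = -(-59)*(-3 - 9)/27 = -(-59)*(-12)/27 = -59*4/9 = -236/9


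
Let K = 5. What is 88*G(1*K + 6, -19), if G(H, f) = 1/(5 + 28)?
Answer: 8/3 ≈ 2.6667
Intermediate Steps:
G(H, f) = 1/33
88*G(1*K + 6, -19) = 88*(1/33) = 8/3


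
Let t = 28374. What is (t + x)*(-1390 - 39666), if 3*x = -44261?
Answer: -1677589216/3 ≈ -5.5920e+8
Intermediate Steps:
x = -44261/3 (x = (⅓)*(-44261) = -44261/3 ≈ -14754.)
(t + x)*(-1390 - 39666) = (28374 - 44261/3)*(-1390 - 39666) = (40861/3)*(-41056) = -1677589216/3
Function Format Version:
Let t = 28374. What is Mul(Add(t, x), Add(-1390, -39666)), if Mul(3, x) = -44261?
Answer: Rational(-1677589216, 3) ≈ -5.5920e+8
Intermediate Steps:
x = Rational(-44261, 3) (x = Mul(Rational(1, 3), -44261) = Rational(-44261, 3) ≈ -14754.)
Mul(Add(t, x), Add(-1390, -39666)) = Mul(Add(28374, Rational(-44261, 3)), Add(-1390, -39666)) = Mul(Rational(40861, 3), -41056) = Rational(-1677589216, 3)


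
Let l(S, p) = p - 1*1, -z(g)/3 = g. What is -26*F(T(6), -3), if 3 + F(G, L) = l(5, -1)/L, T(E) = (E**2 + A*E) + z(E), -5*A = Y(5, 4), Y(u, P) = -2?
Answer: 182/3 ≈ 60.667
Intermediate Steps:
z(g) = -3*g
A = 2/5 (A = -1/5*(-2) = 2/5 ≈ 0.40000)
T(E) = E**2 - 13*E/5 (T(E) = (E**2 + 2*E/5) - 3*E = E**2 - 13*E/5)
l(S, p) = -1 + p (l(S, p) = p - 1 = -1 + p)
F(G, L) = -3 - 2/L (F(G, L) = -3 + (-1 - 1)/L = -3 - 2/L)
-26*F(T(6), -3) = -26*(-3 - 2/(-3)) = -26*(-3 - 2*(-1/3)) = -26*(-3 + 2/3) = -26*(-7/3) = 182/3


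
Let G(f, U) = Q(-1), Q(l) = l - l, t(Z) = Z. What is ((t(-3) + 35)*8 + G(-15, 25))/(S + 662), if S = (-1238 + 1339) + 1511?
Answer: 128/1137 ≈ 0.11258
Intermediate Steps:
Q(l) = 0
G(f, U) = 0
S = 1612 (S = 101 + 1511 = 1612)
((t(-3) + 35)*8 + G(-15, 25))/(S + 662) = ((-3 + 35)*8 + 0)/(1612 + 662) = (32*8 + 0)/2274 = (256 + 0)*(1/2274) = 256*(1/2274) = 128/1137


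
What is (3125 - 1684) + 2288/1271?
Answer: 1833799/1271 ≈ 1442.8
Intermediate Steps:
(3125 - 1684) + 2288/1271 = 1441 + 2288*(1/1271) = 1441 + 2288/1271 = 1833799/1271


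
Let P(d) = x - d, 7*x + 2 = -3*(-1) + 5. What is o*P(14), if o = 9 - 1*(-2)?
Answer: -1012/7 ≈ -144.57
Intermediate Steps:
x = 6/7 (x = -2/7 + (-3*(-1) + 5)/7 = -2/7 + (3 + 5)/7 = -2/7 + (1/7)*8 = -2/7 + 8/7 = 6/7 ≈ 0.85714)
P(d) = 6/7 - d
o = 11 (o = 9 + 2 = 11)
o*P(14) = 11*(6/7 - 1*14) = 11*(6/7 - 14) = 11*(-92/7) = -1012/7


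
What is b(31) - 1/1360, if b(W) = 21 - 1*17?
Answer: 5439/1360 ≈ 3.9993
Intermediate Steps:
b(W) = 4 (b(W) = 21 - 17 = 4)
b(31) - 1/1360 = 4 - 1/1360 = 5439/1360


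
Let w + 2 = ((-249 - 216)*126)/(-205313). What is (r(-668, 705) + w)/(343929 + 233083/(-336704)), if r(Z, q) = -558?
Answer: -1248158360960/766956890607259 ≈ -0.0016274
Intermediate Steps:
w = -11356/6623 (w = -2 + ((-249 - 216)*126)/(-205313) = -2 - 465*126*(-1/205313) = -2 - 58590*(-1/205313) = -2 + 1890/6623 = -11356/6623 ≈ -1.7146)
(r(-668, 705) + w)/(343929 + 233083/(-336704)) = (-558 - 11356/6623)/(343929 + 233083/(-336704)) = -3706990/(6623*(343929 + 233083*(-1/336704))) = -3706990/(6623*(343929 - 233083/336704)) = -3706990/(6623*115802036933/336704) = -3706990/6623*336704/115802036933 = -1248158360960/766956890607259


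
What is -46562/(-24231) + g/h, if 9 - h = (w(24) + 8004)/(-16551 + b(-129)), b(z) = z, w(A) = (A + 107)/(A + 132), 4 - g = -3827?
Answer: 48539389961966/119543517345 ≈ 406.04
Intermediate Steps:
g = 3831 (g = 4 - 1*(-3827) = 4 + 3827 = 3831)
w(A) = (107 + A)/(132 + A)
h = 4933495/520416 (h = 9 - ((107 + 24)/(132 + 24) + 8004)/(-16551 - 129) = 9 - (131/156 + 8004)/(-16680) = 9 - ((1/156)*131 + 8004)*(-1)/16680 = 9 - (131/156 + 8004)*(-1)/16680 = 9 - 1248755*(-1)/(156*16680) = 9 - 1*(-249751/520416) = 9 + 249751/520416 = 4933495/520416 ≈ 9.4799)
-46562/(-24231) + g/h = -46562/(-24231) + 3831/(4933495/520416) = -46562*(-1/24231) + 3831*(520416/4933495) = 46562/24231 + 1993713696/4933495 = 48539389961966/119543517345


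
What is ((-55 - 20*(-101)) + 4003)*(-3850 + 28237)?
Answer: 145541616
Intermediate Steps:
((-55 - 20*(-101)) + 4003)*(-3850 + 28237) = ((-55 + 2020) + 4003)*24387 = (1965 + 4003)*24387 = 5968*24387 = 145541616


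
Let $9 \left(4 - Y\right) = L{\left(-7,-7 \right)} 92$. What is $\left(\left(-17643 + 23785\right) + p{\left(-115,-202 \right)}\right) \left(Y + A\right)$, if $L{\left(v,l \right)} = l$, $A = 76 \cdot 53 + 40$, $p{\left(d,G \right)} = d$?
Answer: $\frac{74919628}{3} \approx 2.4973 \cdot 10^{7}$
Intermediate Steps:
$A = 4068$ ($A = 4028 + 40 = 4068$)
$Y = \frac{680}{9}$ ($Y = 4 - \frac{\left(-7\right) 92}{9} = 4 - - \frac{644}{9} = 4 + \frac{644}{9} = \frac{680}{9} \approx 75.556$)
$\left(\left(-17643 + 23785\right) + p{\left(-115,-202 \right)}\right) \left(Y + A\right) = \left(\left(-17643 + 23785\right) - 115\right) \left(\frac{680}{9} + 4068\right) = \left(6142 - 115\right) \frac{37292}{9} = 6027 \cdot \frac{37292}{9} = \frac{74919628}{3}$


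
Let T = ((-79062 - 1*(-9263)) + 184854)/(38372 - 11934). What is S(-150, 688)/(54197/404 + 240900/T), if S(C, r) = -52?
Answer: -483415088/515855394527 ≈ -0.00093711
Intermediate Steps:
T = 115055/26438 (T = ((-79062 + 9263) + 184854)/26438 = (-69799 + 184854)*(1/26438) = 115055*(1/26438) = 115055/26438 ≈ 4.3519)
S(-150, 688)/(54197/404 + 240900/T) = -52/(54197/404 + 240900/(115055/26438)) = -52/(54197*(1/404) + 240900*(26438/115055)) = -52/(54197/404 + 1273782840/23011) = -52/515855394527/9296444 = -52*9296444/515855394527 = -483415088/515855394527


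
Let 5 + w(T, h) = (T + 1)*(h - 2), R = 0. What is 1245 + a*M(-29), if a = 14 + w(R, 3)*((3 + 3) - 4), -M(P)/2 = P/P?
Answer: 1233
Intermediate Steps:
M(P) = -2 (M(P) = -2*P/P = -2*1 = -2)
w(T, h) = -5 + (1 + T)*(-2 + h) (w(T, h) = -5 + (T + 1)*(h - 2) = -5 + (1 + T)*(-2 + h))
a = 6 (a = 14 + (-7 + 3 - 2*0 + 0*3)*((3 + 3) - 4) = 14 + (-7 + 3 + 0 + 0)*(6 - 4) = 14 - 4*2 = 14 - 8 = 6)
1245 + a*M(-29) = 1245 + 6*(-2) = 1245 - 12 = 1233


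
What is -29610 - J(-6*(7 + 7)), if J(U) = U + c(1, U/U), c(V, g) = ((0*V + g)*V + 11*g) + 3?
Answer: -29541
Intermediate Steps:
c(V, g) = 3 + 11*g + V*g (c(V, g) = ((0 + g)*V + 11*g) + 3 = (g*V + 11*g) + 3 = (V*g + 11*g) + 3 = (11*g + V*g) + 3 = 3 + 11*g + V*g)
J(U) = 15 + U (J(U) = U + (3 + 11*(U/U) + 1*(U/U)) = U + (3 + 11*1 + 1*1) = U + (3 + 11 + 1) = U + 15 = 15 + U)
-29610 - J(-6*(7 + 7)) = -29610 - (15 - 6*(7 + 7)) = -29610 - (15 - 6*14) = -29610 - (15 - 84) = -29610 - 1*(-69) = -29610 + 69 = -29541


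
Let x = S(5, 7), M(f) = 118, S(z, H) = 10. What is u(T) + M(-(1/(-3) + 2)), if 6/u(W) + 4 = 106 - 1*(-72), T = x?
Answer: 3423/29 ≈ 118.03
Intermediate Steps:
x = 10
T = 10
u(W) = 1/29 (u(W) = 6/(-4 + (106 - 1*(-72))) = 6/(-4 + (106 + 72)) = 6/(-4 + 178) = 6/174 = 6*(1/174) = 1/29)
u(T) + M(-(1/(-3) + 2)) = 1/29 + 118 = 3423/29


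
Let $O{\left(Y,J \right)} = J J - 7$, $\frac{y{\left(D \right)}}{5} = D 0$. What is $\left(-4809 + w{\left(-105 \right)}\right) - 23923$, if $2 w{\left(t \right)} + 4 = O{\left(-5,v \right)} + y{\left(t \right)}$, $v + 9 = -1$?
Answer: $- \frac{57375}{2} \approx -28688.0$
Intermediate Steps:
$v = -10$ ($v = -9 - 1 = -10$)
$y{\left(D \right)} = 0$ ($y{\left(D \right)} = 5 D 0 = 5 \cdot 0 = 0$)
$O{\left(Y,J \right)} = -7 + J^{2}$ ($O{\left(Y,J \right)} = J^{2} - 7 = -7 + J^{2}$)
$w{\left(t \right)} = \frac{89}{2}$ ($w{\left(t \right)} = -2 + \frac{\left(-7 + \left(-10\right)^{2}\right) + 0}{2} = -2 + \frac{\left(-7 + 100\right) + 0}{2} = -2 + \frac{93 + 0}{2} = -2 + \frac{1}{2} \cdot 93 = -2 + \frac{93}{2} = \frac{89}{2}$)
$\left(-4809 + w{\left(-105 \right)}\right) - 23923 = \left(-4809 + \frac{89}{2}\right) - 23923 = - \frac{9529}{2} - 23923 = - \frac{57375}{2}$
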